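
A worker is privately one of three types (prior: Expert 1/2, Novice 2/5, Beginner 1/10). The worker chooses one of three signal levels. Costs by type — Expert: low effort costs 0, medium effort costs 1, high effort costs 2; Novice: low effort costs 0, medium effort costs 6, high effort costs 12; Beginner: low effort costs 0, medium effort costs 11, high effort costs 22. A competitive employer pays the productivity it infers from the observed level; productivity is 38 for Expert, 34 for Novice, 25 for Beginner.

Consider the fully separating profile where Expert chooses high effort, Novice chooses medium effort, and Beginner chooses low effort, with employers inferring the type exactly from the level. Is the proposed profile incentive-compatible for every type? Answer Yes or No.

Yes

Separating wages: high effort → 38, medium effort → 34, low effort → 25.
Expert (assigned high effort): low effort: 25 − 0 = 25; medium effort: 34 − 1 = 33; high effort: 38 − 2 = 36. Expert stays.
Novice (assigned medium effort): low effort: 25 − 0 = 25; medium effort: 34 − 6 = 28; high effort: 38 − 12 = 26. Novice stays.
Beginner (assigned low effort): low effort: 25 − 0 = 25; medium effort: 34 − 11 = 23; high effort: 38 − 22 = 16. Beginner stays.
Every type prefers its assigned level; separation holds.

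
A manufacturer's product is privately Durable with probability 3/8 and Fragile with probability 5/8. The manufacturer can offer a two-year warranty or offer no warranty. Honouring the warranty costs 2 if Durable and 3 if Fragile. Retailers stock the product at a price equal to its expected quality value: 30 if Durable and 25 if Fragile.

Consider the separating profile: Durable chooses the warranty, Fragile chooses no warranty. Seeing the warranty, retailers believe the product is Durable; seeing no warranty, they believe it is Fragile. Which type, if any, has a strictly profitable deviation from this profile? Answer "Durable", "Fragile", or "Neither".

The warranty pays 30; no warranty pays 25.
Durable: assigned the warranty, nets 30 − 2 = 28; deviating to no warranty nets 25.
Fragile: assigned no warranty, nets 25; deviating to the warranty nets 30 − 3 = 27.
The Fragile type gains 2 by deviating.

Fragile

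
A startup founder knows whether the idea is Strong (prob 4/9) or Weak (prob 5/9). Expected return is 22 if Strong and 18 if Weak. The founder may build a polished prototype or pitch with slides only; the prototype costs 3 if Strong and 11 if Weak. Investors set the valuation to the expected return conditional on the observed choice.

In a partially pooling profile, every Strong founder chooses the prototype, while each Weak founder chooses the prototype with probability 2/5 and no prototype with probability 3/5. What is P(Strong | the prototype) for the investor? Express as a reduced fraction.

2/3

P(the prototype) = (4/9)·1 + (5/9)·(2/5) = 2/3.
By Bayes' rule, P(Strong | the prototype) = (4/9) / (2/3) = 2/3.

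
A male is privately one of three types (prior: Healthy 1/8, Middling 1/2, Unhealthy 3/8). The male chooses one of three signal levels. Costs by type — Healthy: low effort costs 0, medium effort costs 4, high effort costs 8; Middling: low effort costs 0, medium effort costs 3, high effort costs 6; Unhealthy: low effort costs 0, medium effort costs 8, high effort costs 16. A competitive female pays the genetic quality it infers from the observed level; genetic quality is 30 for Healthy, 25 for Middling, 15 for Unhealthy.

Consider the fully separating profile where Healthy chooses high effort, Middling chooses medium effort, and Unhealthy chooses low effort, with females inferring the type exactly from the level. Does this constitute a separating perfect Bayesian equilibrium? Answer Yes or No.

No

Separating mating payoffs: high effort → 30, medium effort → 25, low effort → 15.
Healthy (assigned high effort): low effort: 15 − 0 = 15; medium effort: 25 − 4 = 21; high effort: 30 − 8 = 22. Healthy stays.
Middling (assigned medium effort): low effort: 15 − 0 = 15; medium effort: 25 − 3 = 22; high effort: 30 − 6 = 24. Middling prefers high effort.
Unhealthy (assigned low effort): low effort: 15 − 0 = 15; medium effort: 25 − 8 = 17; high effort: 30 − 16 = 14. Unhealthy prefers medium effort.
At least one type deviates; the separating profile fails.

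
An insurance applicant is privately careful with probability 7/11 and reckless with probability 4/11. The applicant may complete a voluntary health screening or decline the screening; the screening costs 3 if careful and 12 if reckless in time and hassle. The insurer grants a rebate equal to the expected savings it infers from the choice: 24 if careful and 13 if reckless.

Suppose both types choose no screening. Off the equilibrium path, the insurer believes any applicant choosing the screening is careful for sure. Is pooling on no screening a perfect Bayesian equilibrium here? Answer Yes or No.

No

On path, the insurer holds the prior and pays 7/11·24 + 4/11·13 = 20. Off path (the screening), believing careful, it pays 24.
careful: no screening nets 20; the screening nets 24 − 3 = 21. careful would deviate.
reckless: no screening nets 20; the screening nets 24 − 12 = 12. reckless stays.
A type deviates, so pooling fails.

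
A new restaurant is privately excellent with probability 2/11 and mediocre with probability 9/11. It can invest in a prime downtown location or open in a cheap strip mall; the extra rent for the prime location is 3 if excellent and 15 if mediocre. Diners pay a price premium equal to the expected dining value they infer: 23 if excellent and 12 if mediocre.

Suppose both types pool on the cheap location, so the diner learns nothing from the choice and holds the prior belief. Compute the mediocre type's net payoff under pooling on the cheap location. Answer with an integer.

Pooled price premium = 2/11·23 + 9/11·12 = 14.
mediocre pays no cost for the cheap location, so net payoff = 14.

14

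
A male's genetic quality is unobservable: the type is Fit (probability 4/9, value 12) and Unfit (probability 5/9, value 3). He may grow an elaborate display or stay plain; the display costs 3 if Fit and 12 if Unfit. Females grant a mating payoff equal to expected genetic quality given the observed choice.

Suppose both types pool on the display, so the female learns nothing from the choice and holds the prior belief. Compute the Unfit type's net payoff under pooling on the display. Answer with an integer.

Pooled mating payoff = 4/9·12 + 5/9·3 = 7.
Unfit pays cost 12 for the display, so net payoff = 7 − 12 = -5.

-5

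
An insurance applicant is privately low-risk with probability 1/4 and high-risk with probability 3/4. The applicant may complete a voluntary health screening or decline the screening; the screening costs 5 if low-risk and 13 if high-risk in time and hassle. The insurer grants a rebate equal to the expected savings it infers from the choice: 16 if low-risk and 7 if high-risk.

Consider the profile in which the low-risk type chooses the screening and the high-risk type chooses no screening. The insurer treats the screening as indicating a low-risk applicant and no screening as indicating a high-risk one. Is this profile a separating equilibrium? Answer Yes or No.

Under these beliefs, the screening earns rebate 16 and no screening earns rebate 7.
low-risk: the screening nets 16 − 5 = 11; no screening nets 7. low-risk prefers the screening.
high-risk: the screening nets 16 − 13 = 3; no screening nets 7. high-risk prefers no screening.
Neither type deviates, so the separating profile is an equilibrium.

Yes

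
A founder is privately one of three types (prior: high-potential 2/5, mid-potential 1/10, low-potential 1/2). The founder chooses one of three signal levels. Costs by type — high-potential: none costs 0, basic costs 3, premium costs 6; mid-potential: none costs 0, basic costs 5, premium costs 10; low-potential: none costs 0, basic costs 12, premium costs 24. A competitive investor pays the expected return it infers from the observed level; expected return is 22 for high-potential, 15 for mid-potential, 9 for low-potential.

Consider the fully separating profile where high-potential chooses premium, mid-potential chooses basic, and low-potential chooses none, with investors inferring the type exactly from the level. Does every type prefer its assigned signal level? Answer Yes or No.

No

Separating valuations: premium → 22, basic → 15, none → 9.
high-potential (assigned premium): none: 9 − 0 = 9; basic: 15 − 3 = 12; premium: 22 − 6 = 16. high-potential stays.
mid-potential (assigned basic): none: 9 − 0 = 9; basic: 15 − 5 = 10; premium: 22 − 10 = 12. mid-potential prefers premium.
low-potential (assigned none): none: 9 − 0 = 9; basic: 15 − 12 = 3; premium: 22 − 24 = -2. low-potential stays.
At least one type deviates; the separating profile fails.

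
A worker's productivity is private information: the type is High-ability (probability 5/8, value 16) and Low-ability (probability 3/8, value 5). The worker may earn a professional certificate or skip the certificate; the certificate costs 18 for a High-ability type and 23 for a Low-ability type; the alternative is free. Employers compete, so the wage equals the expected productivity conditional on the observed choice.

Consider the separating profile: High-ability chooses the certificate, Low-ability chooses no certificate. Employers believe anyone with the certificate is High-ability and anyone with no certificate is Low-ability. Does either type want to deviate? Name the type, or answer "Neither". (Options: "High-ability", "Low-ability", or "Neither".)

The certificate pays 16; no certificate pays 5.
High-ability: assigned the certificate, nets 16 − 18 = -2; deviating to no certificate nets 5.
Low-ability: assigned no certificate, nets 5; deviating to the certificate nets 16 − 23 = -7.
The High-ability type gains 7 by deviating.

High-ability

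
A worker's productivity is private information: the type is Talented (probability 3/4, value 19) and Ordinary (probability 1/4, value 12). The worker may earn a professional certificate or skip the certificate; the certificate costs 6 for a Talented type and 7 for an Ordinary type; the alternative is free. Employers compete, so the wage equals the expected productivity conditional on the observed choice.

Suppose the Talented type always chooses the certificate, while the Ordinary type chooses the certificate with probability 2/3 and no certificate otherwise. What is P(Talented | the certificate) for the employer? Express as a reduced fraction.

9/11

P(the certificate) = (3/4)·1 + (1/4)·(2/3) = 11/12.
By Bayes' rule, P(Talented | the certificate) = (3/4) / (11/12) = 9/11.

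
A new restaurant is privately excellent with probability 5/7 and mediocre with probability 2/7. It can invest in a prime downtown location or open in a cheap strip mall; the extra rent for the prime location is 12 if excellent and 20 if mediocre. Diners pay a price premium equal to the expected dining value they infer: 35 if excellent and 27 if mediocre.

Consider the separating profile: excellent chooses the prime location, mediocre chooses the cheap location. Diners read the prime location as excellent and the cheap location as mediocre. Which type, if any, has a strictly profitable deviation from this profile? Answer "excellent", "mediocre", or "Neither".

The prime location pays 35; the cheap location pays 27.
excellent: assigned the prime location, nets 35 − 12 = 23; deviating to the cheap location nets 27.
mediocre: assigned the cheap location, nets 27; deviating to the prime location nets 35 − 20 = 15.
The excellent type gains 4 by deviating.

excellent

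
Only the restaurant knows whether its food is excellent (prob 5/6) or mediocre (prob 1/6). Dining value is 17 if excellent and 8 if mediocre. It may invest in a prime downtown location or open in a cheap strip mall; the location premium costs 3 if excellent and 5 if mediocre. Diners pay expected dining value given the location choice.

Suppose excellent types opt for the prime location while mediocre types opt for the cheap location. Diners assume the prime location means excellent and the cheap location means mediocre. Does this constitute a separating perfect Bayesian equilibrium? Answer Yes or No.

Under these beliefs, the prime location earns price premium 17 and the cheap location earns price premium 8.
excellent: the prime location nets 17 − 3 = 14; the cheap location nets 8. excellent prefers the prime location.
mediocre: the prime location nets 17 − 5 = 12; the cheap location nets 8. mediocre would deviate to the prime location.
mediocre has a profitable deviation, so the profile is not an equilibrium.

No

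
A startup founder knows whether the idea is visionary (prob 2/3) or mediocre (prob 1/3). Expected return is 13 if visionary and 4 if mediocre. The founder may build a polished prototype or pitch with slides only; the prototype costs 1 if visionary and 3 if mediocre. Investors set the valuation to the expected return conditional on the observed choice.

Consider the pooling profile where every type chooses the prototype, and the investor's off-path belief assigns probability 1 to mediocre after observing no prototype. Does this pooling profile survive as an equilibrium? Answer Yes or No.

Yes

On path, the investor holds the prior and pays 2/3·13 + 1/3·4 = 10. Off path (no prototype), believing mediocre, it pays 4.
visionary: the prototype nets 10 − 1 = 9; no prototype nets 4. visionary stays.
mediocre: the prototype nets 10 − 3 = 7; no prototype nets 4. mediocre stays.
No type deviates, so pooling is sustained.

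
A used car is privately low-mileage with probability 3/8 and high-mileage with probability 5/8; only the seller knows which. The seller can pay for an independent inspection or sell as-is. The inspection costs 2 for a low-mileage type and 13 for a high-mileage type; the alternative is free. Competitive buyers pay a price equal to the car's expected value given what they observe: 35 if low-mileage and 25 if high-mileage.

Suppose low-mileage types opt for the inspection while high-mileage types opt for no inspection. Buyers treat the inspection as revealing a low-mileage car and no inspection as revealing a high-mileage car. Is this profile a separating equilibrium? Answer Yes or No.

Yes

Under these beliefs, the inspection earns price 35 and no inspection earns price 25.
low-mileage: the inspection nets 35 − 2 = 33; no inspection nets 25. low-mileage prefers the inspection.
high-mileage: the inspection nets 35 − 13 = 22; no inspection nets 25. high-mileage prefers no inspection.
Neither type deviates, so the separating profile is an equilibrium.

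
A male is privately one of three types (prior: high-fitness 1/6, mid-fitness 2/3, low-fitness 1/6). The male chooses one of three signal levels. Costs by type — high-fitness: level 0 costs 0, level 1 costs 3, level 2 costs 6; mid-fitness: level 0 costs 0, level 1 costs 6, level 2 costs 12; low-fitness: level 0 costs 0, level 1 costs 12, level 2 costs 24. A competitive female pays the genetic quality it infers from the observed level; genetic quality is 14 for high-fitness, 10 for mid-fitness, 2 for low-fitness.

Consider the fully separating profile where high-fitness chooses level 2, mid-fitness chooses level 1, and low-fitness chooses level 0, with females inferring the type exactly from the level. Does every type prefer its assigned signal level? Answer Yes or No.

Yes

Separating mating payoffs: level 2 → 14, level 1 → 10, level 0 → 2.
high-fitness (assigned level 2): level 0: 2 − 0 = 2; level 1: 10 − 3 = 7; level 2: 14 − 6 = 8. high-fitness stays.
mid-fitness (assigned level 1): level 0: 2 − 0 = 2; level 1: 10 − 6 = 4; level 2: 14 − 12 = 2. mid-fitness stays.
low-fitness (assigned level 0): level 0: 2 − 0 = 2; level 1: 10 − 12 = -2; level 2: 14 − 24 = -10. low-fitness stays.
Every type prefers its assigned level; separation holds.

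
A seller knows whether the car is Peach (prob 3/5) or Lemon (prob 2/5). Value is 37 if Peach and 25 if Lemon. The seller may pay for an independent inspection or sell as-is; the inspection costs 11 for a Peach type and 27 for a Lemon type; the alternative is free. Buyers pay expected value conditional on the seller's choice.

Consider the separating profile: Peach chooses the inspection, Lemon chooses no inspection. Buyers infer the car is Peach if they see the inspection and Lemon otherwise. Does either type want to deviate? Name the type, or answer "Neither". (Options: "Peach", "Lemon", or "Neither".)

Neither

The inspection pays 37; no inspection pays 25.
Peach: assigned the inspection, nets 37 − 11 = 26; deviating to no inspection nets 25.
Lemon: assigned no inspection, nets 25; deviating to the inspection nets 37 − 27 = 10.
Both types strictly prefer their assigned action; no profitable deviation.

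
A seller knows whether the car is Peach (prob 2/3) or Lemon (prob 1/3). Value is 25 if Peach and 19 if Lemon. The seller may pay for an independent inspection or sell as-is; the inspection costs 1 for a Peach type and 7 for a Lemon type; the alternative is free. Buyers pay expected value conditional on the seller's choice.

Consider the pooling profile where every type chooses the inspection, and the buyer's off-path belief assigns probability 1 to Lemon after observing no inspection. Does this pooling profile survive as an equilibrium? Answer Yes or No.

On path, the buyer holds the prior and pays 2/3·25 + 1/3·19 = 23. Off path (no inspection), believing Lemon, it pays 19.
Peach: the inspection nets 23 − 1 = 22; no inspection nets 19. Peach stays.
Lemon: the inspection nets 23 − 7 = 16; no inspection nets 19. Lemon would deviate.
A type deviates, so pooling fails.

No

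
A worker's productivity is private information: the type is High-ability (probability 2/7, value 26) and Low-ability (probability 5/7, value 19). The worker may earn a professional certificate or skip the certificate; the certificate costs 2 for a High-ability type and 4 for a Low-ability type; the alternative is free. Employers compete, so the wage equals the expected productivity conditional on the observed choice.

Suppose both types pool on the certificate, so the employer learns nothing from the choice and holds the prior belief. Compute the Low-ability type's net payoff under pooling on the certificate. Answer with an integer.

17

Pooled wage = 2/7·26 + 5/7·19 = 21.
Low-ability pays cost 4 for the certificate, so net payoff = 21 − 4 = 17.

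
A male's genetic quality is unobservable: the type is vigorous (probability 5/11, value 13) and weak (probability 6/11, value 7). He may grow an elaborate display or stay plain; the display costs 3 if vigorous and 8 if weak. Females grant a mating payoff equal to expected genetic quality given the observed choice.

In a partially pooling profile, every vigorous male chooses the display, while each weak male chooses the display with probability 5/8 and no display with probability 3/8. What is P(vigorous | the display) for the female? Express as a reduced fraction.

P(the display) = (5/11)·1 + (6/11)·(5/8) = 35/44.
By Bayes' rule, P(vigorous | the display) = (5/11) / (35/44) = 4/7.

4/7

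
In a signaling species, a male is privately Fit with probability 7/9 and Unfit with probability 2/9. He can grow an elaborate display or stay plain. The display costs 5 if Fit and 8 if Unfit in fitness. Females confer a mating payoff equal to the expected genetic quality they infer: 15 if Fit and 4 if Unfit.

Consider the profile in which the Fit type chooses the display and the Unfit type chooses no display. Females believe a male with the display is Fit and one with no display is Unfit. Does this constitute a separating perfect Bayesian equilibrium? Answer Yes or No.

No

Under these beliefs, the display earns mating payoff 15 and no display earns mating payoff 4.
Fit: the display nets 15 − 5 = 10; no display nets 4. Fit prefers the display.
Unfit: the display nets 15 − 8 = 7; no display nets 4. Unfit would deviate to the display.
Unfit has a profitable deviation, so the profile is not an equilibrium.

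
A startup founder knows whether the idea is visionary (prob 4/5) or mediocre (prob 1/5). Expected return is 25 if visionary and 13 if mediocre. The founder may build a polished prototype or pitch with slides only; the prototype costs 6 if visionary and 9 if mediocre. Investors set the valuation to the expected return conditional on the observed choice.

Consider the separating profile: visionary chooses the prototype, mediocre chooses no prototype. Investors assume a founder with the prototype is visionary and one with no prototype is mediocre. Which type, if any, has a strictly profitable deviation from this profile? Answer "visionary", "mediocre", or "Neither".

mediocre

The prototype pays 25; no prototype pays 13.
visionary: assigned the prototype, nets 25 − 6 = 19; deviating to no prototype nets 13.
mediocre: assigned no prototype, nets 13; deviating to the prototype nets 25 − 9 = 16.
The mediocre type gains 3 by deviating.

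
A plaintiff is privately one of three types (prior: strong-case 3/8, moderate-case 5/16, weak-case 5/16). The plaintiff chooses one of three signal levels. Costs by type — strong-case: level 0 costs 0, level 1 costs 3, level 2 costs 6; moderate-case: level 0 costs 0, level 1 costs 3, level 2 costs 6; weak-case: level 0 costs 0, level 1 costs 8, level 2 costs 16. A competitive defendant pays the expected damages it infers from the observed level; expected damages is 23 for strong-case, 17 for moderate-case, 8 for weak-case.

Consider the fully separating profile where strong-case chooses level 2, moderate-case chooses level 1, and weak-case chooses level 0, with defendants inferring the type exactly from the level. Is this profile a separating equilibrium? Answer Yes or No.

Separating settlements: level 2 → 23, level 1 → 17, level 0 → 8.
strong-case (assigned level 2): level 0: 8 − 0 = 8; level 1: 17 − 3 = 14; level 2: 23 − 6 = 17. strong-case stays.
moderate-case (assigned level 1): level 0: 8 − 0 = 8; level 1: 17 − 3 = 14; level 2: 23 − 6 = 17. moderate-case prefers level 2.
weak-case (assigned level 0): level 0: 8 − 0 = 8; level 1: 17 − 8 = 9; level 2: 23 − 16 = 7. weak-case prefers level 1.
At least one type deviates; the separating profile fails.

No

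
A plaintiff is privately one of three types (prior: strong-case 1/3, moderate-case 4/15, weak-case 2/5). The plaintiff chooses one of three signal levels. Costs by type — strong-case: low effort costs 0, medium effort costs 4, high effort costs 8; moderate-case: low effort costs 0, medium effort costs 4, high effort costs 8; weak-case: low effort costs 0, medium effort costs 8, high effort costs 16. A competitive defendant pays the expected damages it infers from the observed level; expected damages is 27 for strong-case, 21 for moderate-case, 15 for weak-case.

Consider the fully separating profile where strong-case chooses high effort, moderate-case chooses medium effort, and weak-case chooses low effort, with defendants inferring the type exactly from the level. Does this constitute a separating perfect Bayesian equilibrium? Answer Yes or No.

No

Separating settlements: high effort → 27, medium effort → 21, low effort → 15.
strong-case (assigned high effort): low effort: 15 − 0 = 15; medium effort: 21 − 4 = 17; high effort: 27 − 8 = 19. strong-case stays.
moderate-case (assigned medium effort): low effort: 15 − 0 = 15; medium effort: 21 − 4 = 17; high effort: 27 − 8 = 19. moderate-case prefers high effort.
weak-case (assigned low effort): low effort: 15 − 0 = 15; medium effort: 21 − 8 = 13; high effort: 27 − 16 = 11. weak-case stays.
At least one type deviates; the separating profile fails.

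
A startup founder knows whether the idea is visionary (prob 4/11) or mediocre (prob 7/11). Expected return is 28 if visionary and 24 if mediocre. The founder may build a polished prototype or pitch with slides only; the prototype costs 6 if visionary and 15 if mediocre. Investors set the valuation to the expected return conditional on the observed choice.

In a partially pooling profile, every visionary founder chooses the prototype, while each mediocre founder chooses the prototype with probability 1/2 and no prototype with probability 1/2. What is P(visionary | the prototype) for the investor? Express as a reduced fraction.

8/15

P(the prototype) = (4/11)·1 + (7/11)·(1/2) = 15/22.
By Bayes' rule, P(visionary | the prototype) = (4/11) / (15/22) = 8/15.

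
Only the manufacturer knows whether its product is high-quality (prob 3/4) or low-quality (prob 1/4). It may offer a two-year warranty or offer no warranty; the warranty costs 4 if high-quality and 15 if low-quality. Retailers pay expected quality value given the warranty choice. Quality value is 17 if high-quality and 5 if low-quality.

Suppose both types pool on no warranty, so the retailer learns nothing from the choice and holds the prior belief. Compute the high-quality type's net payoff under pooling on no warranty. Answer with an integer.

Pooled price = 3/4·17 + 1/4·5 = 14.
high-quality pays no cost for no warranty, so net payoff = 14.

14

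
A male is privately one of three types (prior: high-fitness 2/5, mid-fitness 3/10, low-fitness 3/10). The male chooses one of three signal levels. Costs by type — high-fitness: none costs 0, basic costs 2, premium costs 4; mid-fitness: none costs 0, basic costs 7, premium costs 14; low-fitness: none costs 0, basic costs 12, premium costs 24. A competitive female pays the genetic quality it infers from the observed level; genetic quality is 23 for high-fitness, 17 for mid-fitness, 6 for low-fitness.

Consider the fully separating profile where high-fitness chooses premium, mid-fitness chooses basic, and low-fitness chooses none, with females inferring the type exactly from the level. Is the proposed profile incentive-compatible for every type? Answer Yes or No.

Separating mating payoffs: premium → 23, basic → 17, none → 6.
high-fitness (assigned premium): none: 6 − 0 = 6; basic: 17 − 2 = 15; premium: 23 − 4 = 19. high-fitness stays.
mid-fitness (assigned basic): none: 6 − 0 = 6; basic: 17 − 7 = 10; premium: 23 − 14 = 9. mid-fitness stays.
low-fitness (assigned none): none: 6 − 0 = 6; basic: 17 − 12 = 5; premium: 23 − 24 = -1. low-fitness stays.
Every type prefers its assigned level; separation holds.

Yes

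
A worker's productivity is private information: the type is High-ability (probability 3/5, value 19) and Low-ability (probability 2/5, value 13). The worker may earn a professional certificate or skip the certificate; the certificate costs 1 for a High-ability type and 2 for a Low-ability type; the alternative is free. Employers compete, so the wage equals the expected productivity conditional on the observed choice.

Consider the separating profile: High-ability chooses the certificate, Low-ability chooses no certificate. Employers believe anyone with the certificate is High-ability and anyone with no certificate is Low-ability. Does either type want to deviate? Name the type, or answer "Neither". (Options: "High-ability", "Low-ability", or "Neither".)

Low-ability

The certificate pays 19; no certificate pays 13.
High-ability: assigned the certificate, nets 19 − 1 = 18; deviating to no certificate nets 13.
Low-ability: assigned no certificate, nets 13; deviating to the certificate nets 19 − 2 = 17.
The Low-ability type gains 4 by deviating.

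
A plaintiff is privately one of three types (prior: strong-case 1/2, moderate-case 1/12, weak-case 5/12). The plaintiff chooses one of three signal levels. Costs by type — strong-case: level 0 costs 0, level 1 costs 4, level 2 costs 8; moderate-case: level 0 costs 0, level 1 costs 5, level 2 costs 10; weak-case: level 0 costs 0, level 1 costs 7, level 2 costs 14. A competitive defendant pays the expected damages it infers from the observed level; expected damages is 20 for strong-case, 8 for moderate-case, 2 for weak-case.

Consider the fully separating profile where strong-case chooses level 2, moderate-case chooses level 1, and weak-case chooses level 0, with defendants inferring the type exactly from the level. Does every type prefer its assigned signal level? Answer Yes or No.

Separating settlements: level 2 → 20, level 1 → 8, level 0 → 2.
strong-case (assigned level 2): level 0: 2 − 0 = 2; level 1: 8 − 4 = 4; level 2: 20 − 8 = 12. strong-case stays.
moderate-case (assigned level 1): level 0: 2 − 0 = 2; level 1: 8 − 5 = 3; level 2: 20 − 10 = 10. moderate-case prefers level 2.
weak-case (assigned level 0): level 0: 2 − 0 = 2; level 1: 8 − 7 = 1; level 2: 20 − 14 = 6. weak-case prefers level 2.
At least one type deviates; the separating profile fails.

No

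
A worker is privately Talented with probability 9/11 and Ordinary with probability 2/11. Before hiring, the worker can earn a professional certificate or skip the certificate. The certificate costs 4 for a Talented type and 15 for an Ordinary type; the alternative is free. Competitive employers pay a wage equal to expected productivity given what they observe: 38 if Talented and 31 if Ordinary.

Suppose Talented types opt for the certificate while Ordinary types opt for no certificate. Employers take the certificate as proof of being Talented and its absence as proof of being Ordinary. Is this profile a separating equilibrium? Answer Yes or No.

Under these beliefs, the certificate earns wage 38 and no certificate earns wage 31.
Talented: the certificate nets 38 − 4 = 34; no certificate nets 31. Talented prefers the certificate.
Ordinary: the certificate nets 38 − 15 = 23; no certificate nets 31. Ordinary prefers no certificate.
Neither type deviates, so the separating profile is an equilibrium.

Yes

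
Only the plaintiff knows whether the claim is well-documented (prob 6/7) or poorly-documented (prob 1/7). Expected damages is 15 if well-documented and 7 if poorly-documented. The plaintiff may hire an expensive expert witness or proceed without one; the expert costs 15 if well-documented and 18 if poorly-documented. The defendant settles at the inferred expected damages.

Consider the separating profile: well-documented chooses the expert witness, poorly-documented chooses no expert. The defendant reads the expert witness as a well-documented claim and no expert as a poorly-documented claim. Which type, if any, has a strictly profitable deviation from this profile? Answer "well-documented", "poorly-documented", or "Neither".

well-documented

The expert witness pays 15; no expert pays 7.
well-documented: assigned the expert witness, nets 15 − 15 = 0; deviating to no expert nets 7.
poorly-documented: assigned no expert, nets 7; deviating to the expert witness nets 15 − 18 = -3.
The well-documented type gains 7 by deviating.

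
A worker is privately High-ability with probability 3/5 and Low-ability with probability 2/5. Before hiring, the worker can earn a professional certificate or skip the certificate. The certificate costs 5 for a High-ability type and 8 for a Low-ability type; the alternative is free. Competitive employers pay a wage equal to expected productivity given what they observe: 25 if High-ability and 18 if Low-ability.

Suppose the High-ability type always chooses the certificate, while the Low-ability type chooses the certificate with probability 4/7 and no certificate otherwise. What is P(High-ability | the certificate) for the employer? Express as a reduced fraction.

P(the certificate) = (3/5)·1 + (2/5)·(4/7) = 29/35.
By Bayes' rule, P(High-ability | the certificate) = (3/5) / (29/35) = 21/29.

21/29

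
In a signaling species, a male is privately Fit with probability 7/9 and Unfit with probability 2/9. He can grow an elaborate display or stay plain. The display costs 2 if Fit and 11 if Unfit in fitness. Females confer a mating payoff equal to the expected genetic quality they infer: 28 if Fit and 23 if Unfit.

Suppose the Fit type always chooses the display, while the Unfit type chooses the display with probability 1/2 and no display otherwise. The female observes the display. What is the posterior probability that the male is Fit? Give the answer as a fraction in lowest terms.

7/8

P(the display) = (7/9)·1 + (2/9)·(1/2) = 8/9.
By Bayes' rule, P(Fit | the display) = (7/9) / (8/9) = 7/8.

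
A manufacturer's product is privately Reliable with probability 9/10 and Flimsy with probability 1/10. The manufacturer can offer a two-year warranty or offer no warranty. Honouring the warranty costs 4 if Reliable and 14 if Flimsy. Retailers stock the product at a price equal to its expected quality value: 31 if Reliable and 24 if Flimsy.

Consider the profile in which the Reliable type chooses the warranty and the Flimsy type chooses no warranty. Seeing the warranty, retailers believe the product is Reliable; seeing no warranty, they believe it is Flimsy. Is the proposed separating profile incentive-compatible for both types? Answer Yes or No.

Yes

Under these beliefs, the warranty earns price 31 and no warranty earns price 24.
Reliable: the warranty nets 31 − 4 = 27; no warranty nets 24. Reliable prefers the warranty.
Flimsy: the warranty nets 31 − 14 = 17; no warranty nets 24. Flimsy prefers no warranty.
Neither type deviates, so the separating profile is an equilibrium.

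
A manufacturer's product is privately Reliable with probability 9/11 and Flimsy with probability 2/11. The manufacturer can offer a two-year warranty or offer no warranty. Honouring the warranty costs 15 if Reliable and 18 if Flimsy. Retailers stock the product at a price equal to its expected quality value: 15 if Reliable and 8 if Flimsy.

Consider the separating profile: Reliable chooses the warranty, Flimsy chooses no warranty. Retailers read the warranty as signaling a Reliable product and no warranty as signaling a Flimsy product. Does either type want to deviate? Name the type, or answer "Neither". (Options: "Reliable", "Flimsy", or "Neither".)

The warranty pays 15; no warranty pays 8.
Reliable: assigned the warranty, nets 15 − 15 = 0; deviating to no warranty nets 8.
Flimsy: assigned no warranty, nets 8; deviating to the warranty nets 15 − 18 = -3.
The Reliable type gains 8 by deviating.

Reliable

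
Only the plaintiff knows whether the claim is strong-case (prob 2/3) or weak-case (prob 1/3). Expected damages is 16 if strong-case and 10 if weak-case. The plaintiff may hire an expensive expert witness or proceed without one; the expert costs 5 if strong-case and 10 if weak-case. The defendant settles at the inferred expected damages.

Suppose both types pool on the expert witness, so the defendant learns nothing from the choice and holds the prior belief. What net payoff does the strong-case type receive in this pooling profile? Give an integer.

Pooled settlement = 2/3·16 + 1/3·10 = 14.
strong-case pays cost 5 for the expert witness, so net payoff = 14 − 5 = 9.

9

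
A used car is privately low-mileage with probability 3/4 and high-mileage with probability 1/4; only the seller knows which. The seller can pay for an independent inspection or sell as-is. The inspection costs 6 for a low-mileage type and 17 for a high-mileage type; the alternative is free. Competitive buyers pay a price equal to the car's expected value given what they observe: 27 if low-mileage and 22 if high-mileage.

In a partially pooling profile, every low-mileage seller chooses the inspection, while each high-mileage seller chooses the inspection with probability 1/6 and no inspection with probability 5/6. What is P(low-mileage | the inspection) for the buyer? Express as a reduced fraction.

P(the inspection) = (3/4)·1 + (1/4)·(1/6) = 19/24.
By Bayes' rule, P(low-mileage | the inspection) = (3/4) / (19/24) = 18/19.

18/19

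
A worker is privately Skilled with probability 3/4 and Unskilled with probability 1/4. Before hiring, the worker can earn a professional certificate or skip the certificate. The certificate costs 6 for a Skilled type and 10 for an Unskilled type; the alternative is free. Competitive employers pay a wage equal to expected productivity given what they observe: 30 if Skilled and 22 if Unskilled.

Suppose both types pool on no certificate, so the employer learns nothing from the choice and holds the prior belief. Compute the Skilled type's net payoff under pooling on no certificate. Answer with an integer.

28

Pooled wage = 3/4·30 + 1/4·22 = 28.
Skilled pays no cost for no certificate, so net payoff = 28.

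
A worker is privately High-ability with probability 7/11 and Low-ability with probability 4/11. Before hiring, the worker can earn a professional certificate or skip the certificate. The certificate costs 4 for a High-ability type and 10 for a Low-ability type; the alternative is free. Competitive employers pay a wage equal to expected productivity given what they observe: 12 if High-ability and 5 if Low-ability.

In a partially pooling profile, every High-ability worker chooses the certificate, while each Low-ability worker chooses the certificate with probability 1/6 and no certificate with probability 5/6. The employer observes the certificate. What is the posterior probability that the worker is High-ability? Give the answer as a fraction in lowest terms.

P(the certificate) = (7/11)·1 + (4/11)·(1/6) = 23/33.
By Bayes' rule, P(High-ability | the certificate) = (7/11) / (23/33) = 21/23.

21/23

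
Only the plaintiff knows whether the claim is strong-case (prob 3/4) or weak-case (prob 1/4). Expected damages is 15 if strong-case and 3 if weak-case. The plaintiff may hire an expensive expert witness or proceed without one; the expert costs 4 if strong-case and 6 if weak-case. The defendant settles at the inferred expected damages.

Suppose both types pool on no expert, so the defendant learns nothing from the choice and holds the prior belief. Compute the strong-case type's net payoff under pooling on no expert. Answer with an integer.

Pooled settlement = 3/4·15 + 1/4·3 = 12.
strong-case pays no cost for no expert, so net payoff = 12.

12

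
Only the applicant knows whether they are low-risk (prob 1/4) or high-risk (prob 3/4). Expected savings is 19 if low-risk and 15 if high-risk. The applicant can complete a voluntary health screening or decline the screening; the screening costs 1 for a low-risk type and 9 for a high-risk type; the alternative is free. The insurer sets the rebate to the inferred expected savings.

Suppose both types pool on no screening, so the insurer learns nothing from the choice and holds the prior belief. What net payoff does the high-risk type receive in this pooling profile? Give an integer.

16

Pooled rebate = 1/4·19 + 3/4·15 = 16.
high-risk pays no cost for no screening, so net payoff = 16.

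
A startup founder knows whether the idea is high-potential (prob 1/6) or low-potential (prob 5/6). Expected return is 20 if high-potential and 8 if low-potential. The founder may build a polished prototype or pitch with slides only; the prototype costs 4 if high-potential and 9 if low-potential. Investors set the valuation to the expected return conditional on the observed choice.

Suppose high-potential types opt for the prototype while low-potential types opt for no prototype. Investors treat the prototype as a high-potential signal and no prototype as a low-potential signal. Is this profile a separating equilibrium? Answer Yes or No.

No

Under these beliefs, the prototype earns valuation 20 and no prototype earns valuation 8.
high-potential: the prototype nets 20 − 4 = 16; no prototype nets 8. high-potential prefers the prototype.
low-potential: the prototype nets 20 − 9 = 11; no prototype nets 8. low-potential would deviate to the prototype.
low-potential has a profitable deviation, so the profile is not an equilibrium.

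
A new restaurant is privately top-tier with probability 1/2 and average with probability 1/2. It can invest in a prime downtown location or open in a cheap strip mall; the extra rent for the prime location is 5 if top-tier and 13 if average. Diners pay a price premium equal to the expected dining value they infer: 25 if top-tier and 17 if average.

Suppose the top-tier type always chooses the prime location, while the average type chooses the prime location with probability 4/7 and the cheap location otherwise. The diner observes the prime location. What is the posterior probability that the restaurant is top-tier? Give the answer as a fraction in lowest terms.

P(the prime location) = (1/2)·1 + (1/2)·(4/7) = 11/14.
By Bayes' rule, P(top-tier | the prime location) = (1/2) / (11/14) = 7/11.

7/11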